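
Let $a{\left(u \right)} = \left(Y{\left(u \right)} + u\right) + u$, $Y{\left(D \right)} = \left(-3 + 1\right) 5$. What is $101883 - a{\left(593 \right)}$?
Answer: $100707$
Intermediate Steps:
$Y{\left(D \right)} = -10$ ($Y{\left(D \right)} = \left(-2\right) 5 = -10$)
$a{\left(u \right)} = -10 + 2 u$ ($a{\left(u \right)} = \left(-10 + u\right) + u = -10 + 2 u$)
$101883 - a{\left(593 \right)} = 101883 - \left(-10 + 2 \cdot 593\right) = 101883 - \left(-10 + 1186\right) = 101883 - 1176 = 100707$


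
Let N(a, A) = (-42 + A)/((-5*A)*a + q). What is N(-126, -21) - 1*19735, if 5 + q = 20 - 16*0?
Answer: -86932654/4405 ≈ -19735.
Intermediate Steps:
q = 15 (q = -5 + (20 - 16*0) = -5 + (20 - 1*0) = -5 + (20 + 0) = -5 + 20 = 15)
N(a, A) = (-42 + A)/(15 - 5*A*a) (N(a, A) = (-42 + A)/((-5*A)*a + 15) = (-42 + A)/(-5*A*a + 15) = (-42 + A)/(15 - 5*A*a))
N(-126, -21) - 1*19735 = (42 - 1*(-21))/(5*(-3 - 21*(-126))) - 1*19735 = (42 + 21)/(5*(-3 + 2646)) - 19735 = (⅕)*63/2643 - 19735 = (⅕)*(1/2643)*63 - 19735 = 21/4405 - 19735 = -86932654/4405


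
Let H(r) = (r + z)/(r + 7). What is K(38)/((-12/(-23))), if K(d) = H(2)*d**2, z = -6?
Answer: -33212/27 ≈ -1230.1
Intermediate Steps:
H(r) = (-6 + r)/(7 + r) (H(r) = (r - 6)/(r + 7) = (-6 + r)/(7 + r))
K(d) = -4*d**2/9 (K(d) = ((-6 + 2)/(7 + 2))*d**2 = (-4/9)*d**2 = ((1/9)*(-4))*d**2 = -4*d**2/9)
K(38)/((-12/(-23))) = (-4/9*38**2)/((-12/(-23))) = (-4/9*1444)/((-12*(-1/23))) = -5776/(9*12/23) = -5776/9*23/12 = -33212/27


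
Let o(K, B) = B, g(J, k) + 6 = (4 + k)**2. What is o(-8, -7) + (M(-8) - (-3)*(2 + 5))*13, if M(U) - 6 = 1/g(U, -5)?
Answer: 1707/5 ≈ 341.40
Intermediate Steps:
g(J, k) = -6 + (4 + k)**2
M(U) = 29/5 (M(U) = 6 + 1/(-6 + (4 - 5)**2) = 6 + 1/(-6 + (-1)**2) = 6 + 1/(-6 + 1) = 6 + 1/(-5) = 6 - 1/5 = 29/5)
o(-8, -7) + (M(-8) - (-3)*(2 + 5))*13 = -7 + (29/5 - (-3)*(2 + 5))*13 = -7 + (29/5 - (-3)*7)*13 = -7 + (29/5 - 1*(-21))*13 = -7 + (29/5 + 21)*13 = -7 + (134/5)*13 = -7 + 1742/5 = 1707/5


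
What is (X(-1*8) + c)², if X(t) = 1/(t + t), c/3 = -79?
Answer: 14386849/256 ≈ 56199.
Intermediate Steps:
c = -237 (c = 3*(-79) = -237)
X(t) = 1/(2*t)
(X(-1*8) + c)² = (1/(2*((-1*8))) - 237)² = ((½)/(-8) - 237)² = ((½)*(-⅛) - 237)² = (-1/16 - 237)² = (-3793/16)² = 14386849/256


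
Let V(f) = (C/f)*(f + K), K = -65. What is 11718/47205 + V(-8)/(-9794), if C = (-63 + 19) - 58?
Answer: 70534287/205478120 ≈ 0.34327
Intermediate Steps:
C = -102 (C = -44 - 58 = -102)
V(f) = -102*(-65 + f)/f (V(f) = (-102/f)*(f - 65) = (-102/f)*(-65 + f) = -102*(-65 + f)/f)
11718/47205 + V(-8)/(-9794) = 11718/47205 + (-102 + 6630/(-8))/(-9794) = 11718*(1/47205) + (-102 + 6630*(-⅛))*(-1/9794) = 1302/5245 + (-102 - 3315/4)*(-1/9794) = 1302/5245 - 3723/4*(-1/9794) = 1302/5245 + 3723/39176 = 70534287/205478120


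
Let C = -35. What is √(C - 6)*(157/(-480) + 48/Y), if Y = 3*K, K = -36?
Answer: -1111*I*√41/1440 ≈ -4.9402*I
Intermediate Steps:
Y = -108 (Y = 3*(-36) = -108)
√(C - 6)*(157/(-480) + 48/Y) = √(-35 - 6)*(157/(-480) + 48/(-108)) = √(-41)*(157*(-1/480) + 48*(-1/108)) = (I*√41)*(-157/480 - 4/9) = (I*√41)*(-1111/1440) = -1111*I*√41/1440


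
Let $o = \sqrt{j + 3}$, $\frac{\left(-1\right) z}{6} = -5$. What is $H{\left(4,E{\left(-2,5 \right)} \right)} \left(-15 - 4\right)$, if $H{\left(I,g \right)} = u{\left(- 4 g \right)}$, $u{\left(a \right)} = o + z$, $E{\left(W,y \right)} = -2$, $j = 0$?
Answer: $-570 - 19 \sqrt{3} \approx -602.91$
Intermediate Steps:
$z = 30$ ($z = \left(-6\right) \left(-5\right) = 30$)
$o = \sqrt{3}$ ($o = \sqrt{0 + 3} = \sqrt{3} \approx 1.732$)
$u{\left(a \right)} = 30 + \sqrt{3}$ ($u{\left(a \right)} = \sqrt{3} + 30 = 30 + \sqrt{3}$)
$H{\left(I,g \right)} = 30 + \sqrt{3}$
$H{\left(4,E{\left(-2,5 \right)} \right)} \left(-15 - 4\right) = \left(30 + \sqrt{3}\right) \left(-15 - 4\right) = \left(30 + \sqrt{3}\right) \left(-19\right) = -570 - 19 \sqrt{3}$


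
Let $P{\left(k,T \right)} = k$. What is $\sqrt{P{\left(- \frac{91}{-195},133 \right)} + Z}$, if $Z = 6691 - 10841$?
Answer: $\frac{i \sqrt{933645}}{15} \approx 64.417 i$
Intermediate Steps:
$Z = -4150$
$\sqrt{P{\left(- \frac{91}{-195},133 \right)} + Z} = \sqrt{- \frac{91}{-195} - 4150} = \sqrt{\left(-91\right) \left(- \frac{1}{195}\right) - 4150} = \sqrt{\frac{7}{15} - 4150} = \sqrt{- \frac{62243}{15}} = \frac{i \sqrt{933645}}{15}$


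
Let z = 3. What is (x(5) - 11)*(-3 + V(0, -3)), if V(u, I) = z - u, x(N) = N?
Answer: 0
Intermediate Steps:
V(u, I) = 3 - u
(x(5) - 11)*(-3 + V(0, -3)) = (5 - 11)*(-3 + (3 - 1*0)) = -6*(-3 + (3 + 0)) = -6*(-3 + 3) = -6*0 = 0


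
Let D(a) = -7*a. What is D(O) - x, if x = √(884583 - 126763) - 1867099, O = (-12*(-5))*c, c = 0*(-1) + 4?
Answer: 1865419 - 2*√189455 ≈ 1.8645e+6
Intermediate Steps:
c = 4 (c = 0 + 4 = 4)
O = 240 (O = -12*(-5)*4 = 60*4 = 240)
x = -1867099 + 2*√189455 (x = √757820 - 1867099 = 2*√189455 - 1867099 = -1867099 + 2*√189455 ≈ -1.8662e+6)
D(O) - x = -7*240 - (-1867099 + 2*√189455) = -1680 + (1867099 - 2*√189455) = 1865419 - 2*√189455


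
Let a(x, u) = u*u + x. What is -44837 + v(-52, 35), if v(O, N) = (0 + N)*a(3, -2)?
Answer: -44592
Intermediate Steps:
a(x, u) = x + u² (a(x, u) = u² + x = x + u²)
v(O, N) = 7*N (v(O, N) = (0 + N)*(3 + (-2)²) = N*(3 + 4) = N*7 = 7*N)
-44837 + v(-52, 35) = -44837 + 7*35 = -44837 + 245 = -44592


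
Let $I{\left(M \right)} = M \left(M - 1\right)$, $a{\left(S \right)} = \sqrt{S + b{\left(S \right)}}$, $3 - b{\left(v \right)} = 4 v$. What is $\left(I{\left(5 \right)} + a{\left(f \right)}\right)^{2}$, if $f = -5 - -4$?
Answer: $\left(20 + \sqrt{6}\right)^{2} \approx 503.98$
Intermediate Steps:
$f = -1$ ($f = -5 + 4 = -1$)
$b{\left(v \right)} = 3 - 4 v$
$a{\left(S \right)} = \sqrt{3 - 3 S}$ ($a{\left(S \right)} = \sqrt{S - \left(-3 + 4 S\right)} = \sqrt{3 - 3 S}$)
$I{\left(M \right)} = M \left(-1 + M\right)$
$\left(I{\left(5 \right)} + a{\left(f \right)}\right)^{2} = \left(5 \left(-1 + 5\right) + \sqrt{3 - -3}\right)^{2} = \left(5 \cdot 4 + \sqrt{3 + 3}\right)^{2} = \left(20 + \sqrt{6}\right)^{2}$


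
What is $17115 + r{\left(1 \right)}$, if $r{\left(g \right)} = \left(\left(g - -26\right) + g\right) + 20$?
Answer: $17163$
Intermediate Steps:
$r{\left(g \right)} = 46 + 2 g$ ($r{\left(g \right)} = \left(\left(g + 26\right) + g\right) + 20 = \left(\left(26 + g\right) + g\right) + 20 = \left(26 + 2 g\right) + 20 = 46 + 2 g$)
$17115 + r{\left(1 \right)} = 17115 + \left(46 + 2 \cdot 1\right) = 17115 + \left(46 + 2\right) = 17115 + 48 = 17163$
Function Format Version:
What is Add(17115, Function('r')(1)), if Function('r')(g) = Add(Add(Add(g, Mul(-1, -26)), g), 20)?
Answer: 17163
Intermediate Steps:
Function('r')(g) = Add(46, Mul(2, g)) (Function('r')(g) = Add(Add(Add(g, 26), g), 20) = Add(Add(Add(26, g), g), 20) = Add(Add(26, Mul(2, g)), 20) = Add(46, Mul(2, g)))
Add(17115, Function('r')(1)) = Add(17115, Add(46, Mul(2, 1))) = Add(17115, Add(46, 2)) = Add(17115, 48) = 17163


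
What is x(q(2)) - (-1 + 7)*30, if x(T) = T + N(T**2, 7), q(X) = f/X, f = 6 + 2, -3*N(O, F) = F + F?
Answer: -542/3 ≈ -180.67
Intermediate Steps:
N(O, F) = -2*F/3 (N(O, F) = -(F + F)/3 = -2*F/3)
f = 8
q(X) = 8/X
x(T) = -14/3 + T (x(T) = T - 2/3*7 = T - 14/3 = -14/3 + T)
x(q(2)) - (-1 + 7)*30 = (-14/3 + 8/2) - (-1 + 7)*30 = (-14/3 + 8*(1/2)) - 6*30 = (-14/3 + 4) - 1*180 = -2/3 - 180 = -542/3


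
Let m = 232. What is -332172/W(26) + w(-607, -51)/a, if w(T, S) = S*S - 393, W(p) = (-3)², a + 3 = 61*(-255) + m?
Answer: -282827108/7663 ≈ -36908.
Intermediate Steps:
a = -15326 (a = -3 + (61*(-255) + 232) = -3 + (-15555 + 232) = -3 - 15323 = -15326)
W(p) = 9
w(T, S) = -393 + S² (w(T, S) = S² - 393 = -393 + S²)
-332172/W(26) + w(-607, -51)/a = -332172/9 + (-393 + (-51)²)/(-15326) = -332172*⅑ + (-393 + 2601)*(-1/15326) = -36908 + 2208*(-1/15326) = -36908 - 1104/7663 = -282827108/7663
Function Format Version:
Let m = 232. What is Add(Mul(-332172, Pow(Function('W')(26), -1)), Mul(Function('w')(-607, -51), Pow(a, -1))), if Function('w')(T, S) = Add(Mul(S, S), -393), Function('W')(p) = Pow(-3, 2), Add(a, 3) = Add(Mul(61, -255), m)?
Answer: Rational(-282827108, 7663) ≈ -36908.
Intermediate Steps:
a = -15326 (a = Add(-3, Add(Mul(61, -255), 232)) = Add(-3, Add(-15555, 232)) = Add(-3, -15323) = -15326)
Function('W')(p) = 9
Function('w')(T, S) = Add(-393, Pow(S, 2)) (Function('w')(T, S) = Add(Pow(S, 2), -393) = Add(-393, Pow(S, 2)))
Add(Mul(-332172, Pow(Function('W')(26), -1)), Mul(Function('w')(-607, -51), Pow(a, -1))) = Add(Mul(-332172, Pow(9, -1)), Mul(Add(-393, Pow(-51, 2)), Pow(-15326, -1))) = Add(Mul(-332172, Rational(1, 9)), Mul(Add(-393, 2601), Rational(-1, 15326))) = Add(-36908, Mul(2208, Rational(-1, 15326))) = Add(-36908, Rational(-1104, 7663)) = Rational(-282827108, 7663)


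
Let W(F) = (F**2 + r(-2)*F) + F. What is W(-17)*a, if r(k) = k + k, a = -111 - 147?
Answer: -87720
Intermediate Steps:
a = -258
r(k) = 2*k
W(F) = F**2 - 3*F (W(F) = (F**2 + (2*(-2))*F) + F = (F**2 - 4*F) + F = F**2 - 3*F)
W(-17)*a = -17*(-3 - 17)*(-258) = -17*(-20)*(-258) = 340*(-258) = -87720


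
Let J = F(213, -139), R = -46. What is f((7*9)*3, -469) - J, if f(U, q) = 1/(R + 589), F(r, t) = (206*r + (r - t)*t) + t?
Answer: 2817628/543 ≈ 5189.0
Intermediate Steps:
F(r, t) = t + 206*r + t*(r - t) (F(r, t) = (206*r + t*(r - t)) + t = t + 206*r + t*(r - t))
J = -5189 (J = -139 - 1*(-139)**2 + 206*213 + 213*(-139) = -139 - 1*19321 + 43878 - 29607 = -139 - 19321 + 43878 - 29607 = -5189)
f(U, q) = 1/543 (f(U, q) = 1/(-46 + 589) = 1/543)
f((7*9)*3, -469) - J = 1/543 - 1*(-5189) = 1/543 + 5189 = 2817628/543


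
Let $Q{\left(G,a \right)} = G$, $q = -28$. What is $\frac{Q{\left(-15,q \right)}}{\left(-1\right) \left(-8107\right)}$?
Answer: $- \frac{15}{8107} \approx -0.0018503$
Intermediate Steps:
$\frac{Q{\left(-15,q \right)}}{\left(-1\right) \left(-8107\right)} = - \frac{15}{\left(-1\right) \left(-8107\right)} = - \frac{15}{8107}$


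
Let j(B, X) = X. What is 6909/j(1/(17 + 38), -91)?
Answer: -987/13 ≈ -75.923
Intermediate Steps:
6909/j(1/(17 + 38), -91) = 6909/(-91) = 6909*(-1/91) = -987/13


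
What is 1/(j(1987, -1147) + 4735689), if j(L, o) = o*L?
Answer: 1/2456600 ≈ 4.0707e-7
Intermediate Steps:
j(L, o) = L*o
1/(j(1987, -1147) + 4735689) = 1/(1987*(-1147) + 4735689) = 1/(-2279089 + 4735689) = 1/2456600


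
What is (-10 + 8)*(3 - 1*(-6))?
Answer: -18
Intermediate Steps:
(-10 + 8)*(3 - 1*(-6)) = -2*(3 + 6) = -2*9 = -18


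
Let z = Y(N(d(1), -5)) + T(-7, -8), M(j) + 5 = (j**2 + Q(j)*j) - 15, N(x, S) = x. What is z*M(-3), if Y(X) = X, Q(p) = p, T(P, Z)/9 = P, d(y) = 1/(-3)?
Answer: 380/3 ≈ 126.67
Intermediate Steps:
d(y) = -1/3
T(P, Z) = 9*P
M(j) = -20 + 2*j**2 (M(j) = -5 + ((j**2 + j*j) - 15) = -5 + ((j**2 + j**2) - 15) = -5 + (2*j**2 - 15) = -5 + (-15 + 2*j**2) = -20 + 2*j**2)
z = -190/3 (z = -1/3 + 9*(-7) = -1/3 - 63 = -190/3 ≈ -63.333)
z*M(-3) = -190*(-20 + 2*(-3)**2)/3 = -190*(-20 + 2*9)/3 = -190*(-20 + 18)/3 = -190/3*(-2) = 380/3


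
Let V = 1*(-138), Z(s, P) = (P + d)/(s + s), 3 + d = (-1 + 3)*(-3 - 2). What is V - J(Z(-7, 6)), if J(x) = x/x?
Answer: -139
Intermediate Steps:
d = -13 (d = -3 + (-1 + 3)*(-3 - 2) = -3 + 2*(-5) = -3 - 10 = -13)
Z(s, P) = (-13 + P)/(2*s) (Z(s, P) = (P - 13)/(s + s) = (-13 + P)/((2*s)) = (-13 + P)*(1/(2*s)) = (-13 + P)/(2*s))
V = -138
J(x) = 1
V - J(Z(-7, 6)) = -138 - 1*1 = -138 - 1 = -139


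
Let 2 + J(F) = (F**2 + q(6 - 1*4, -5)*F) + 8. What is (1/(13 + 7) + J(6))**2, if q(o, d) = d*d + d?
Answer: 10504081/400 ≈ 26260.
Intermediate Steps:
q(o, d) = d + d**2 (q(o, d) = d**2 + d = d + d**2)
J(F) = 6 + F**2 + 20*F (J(F) = -2 + ((F**2 + (-5*(1 - 5))*F) + 8) = -2 + ((F**2 + (-5*(-4))*F) + 8) = -2 + ((F**2 + 20*F) + 8) = -2 + (8 + F**2 + 20*F) = 6 + F**2 + 20*F)
(1/(13 + 7) + J(6))**2 = (1/(13 + 7) + (6 + 6**2 + 20*6))**2 = (1/20 + (6 + 36 + 120))**2 = (1/20 + 162)**2 = (3241/20)**2 = 10504081/400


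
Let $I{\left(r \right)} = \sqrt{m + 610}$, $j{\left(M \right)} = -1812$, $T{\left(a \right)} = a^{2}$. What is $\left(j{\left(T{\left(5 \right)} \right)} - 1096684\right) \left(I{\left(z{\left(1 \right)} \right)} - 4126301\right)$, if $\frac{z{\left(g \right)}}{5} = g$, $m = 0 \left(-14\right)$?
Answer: $4532725143296 - 1098496 \sqrt{610} \approx 4.5327 \cdot 10^{12}$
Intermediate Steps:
$m = 0$
$z{\left(g \right)} = 5 g$
$I{\left(r \right)} = \sqrt{610}$ ($I{\left(r \right)} = \sqrt{0 + 610} = \sqrt{610}$)
$\left(j{\left(T{\left(5 \right)} \right)} - 1096684\right) \left(I{\left(z{\left(1 \right)} \right)} - 4126301\right) = \left(-1812 - 1096684\right) \left(\sqrt{610} - 4126301\right) = - 1098496 \left(-4126301 + \sqrt{610}\right) = 4532725143296 - 1098496 \sqrt{610}$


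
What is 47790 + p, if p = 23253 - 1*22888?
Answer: 48155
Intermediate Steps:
p = 365 (p = 23253 - 22888 = 365)
47790 + p = 47790 + 365 = 48155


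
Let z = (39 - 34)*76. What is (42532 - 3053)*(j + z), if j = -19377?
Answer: -749982563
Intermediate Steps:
z = 380 (z = 5*76 = 380)
(42532 - 3053)*(j + z) = (42532 - 3053)*(-19377 + 380) = 39479*(-18997) = -749982563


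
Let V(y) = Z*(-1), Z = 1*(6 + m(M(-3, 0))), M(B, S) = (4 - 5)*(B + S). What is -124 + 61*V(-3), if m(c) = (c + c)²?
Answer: -2686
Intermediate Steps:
M(B, S) = -B - S (M(B, S) = -(B + S) = -B - S)
m(c) = 4*c² (m(c) = (2*c)² = 4*c²)
Z = 42 (Z = 1*(6 + 4*(-1*(-3) - 1*0)²) = 1*(6 + 4*(3 + 0)²) = 1*(6 + 4*3²) = 1*(6 + 4*9) = 1*(6 + 36) = 1*42 = 42)
V(y) = -42 (V(y) = 42*(-1) = -42)
-124 + 61*V(-3) = -124 + 61*(-42) = -124 - 2562 = -2686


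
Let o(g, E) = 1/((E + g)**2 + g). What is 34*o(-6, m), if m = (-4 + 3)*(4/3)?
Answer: 153/215 ≈ 0.71163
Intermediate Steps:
m = -4/3 ≈ -1.3333
o(g, E) = 1/(g + (E + g)**2)
34*o(-6, m) = 34/(-6 + (-4/3 - 6)**2) = 34/(-6 + (-22/3)**2) = 34/(-6 + 484/9) = 34/(430/9) = 34*(9/430) = 153/215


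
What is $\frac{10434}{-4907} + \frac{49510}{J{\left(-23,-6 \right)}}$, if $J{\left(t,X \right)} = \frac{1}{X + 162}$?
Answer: $\frac{37899498486}{4907} \approx 7.7236 \cdot 10^{6}$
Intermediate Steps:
$J{\left(t,X \right)} = \frac{1}{162 + X}$
$\frac{10434}{-4907} + \frac{49510}{J{\left(-23,-6 \right)}} = \frac{10434}{-4907} + \frac{49510}{\frac{1}{162 - 6}} = 10434 \left(- \frac{1}{4907}\right) + \frac{49510}{\frac{1}{156}} = - \frac{10434}{4907} + 49510 \frac{1}{\frac{1}{156}} = - \frac{10434}{4907} + 49510 \cdot 156 = - \frac{10434}{4907} + 7723560 = \frac{37899498486}{4907}$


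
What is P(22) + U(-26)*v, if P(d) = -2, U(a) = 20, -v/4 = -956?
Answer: 76478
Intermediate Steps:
v = 3824 (v = -4*(-956) = 3824)
P(22) + U(-26)*v = -2 + 20*3824 = -2 + 76480 = 76478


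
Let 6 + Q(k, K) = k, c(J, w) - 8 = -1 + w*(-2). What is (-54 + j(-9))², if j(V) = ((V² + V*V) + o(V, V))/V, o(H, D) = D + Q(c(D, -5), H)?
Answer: 422500/81 ≈ 5216.0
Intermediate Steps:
c(J, w) = 7 - 2*w (c(J, w) = 8 + (-1 + w*(-2)) = 8 + (-1 - 2*w) = 7 - 2*w)
Q(k, K) = -6 + k
o(H, D) = 11 + D (o(H, D) = D + (-6 + (7 - 2*(-5))) = D + (-6 + (7 + 10)) = D + (-6 + 17) = D + 11 = 11 + D)
j(V) = (11 + V + 2*V²)/V (j(V) = ((V² + V*V) + (11 + V))/V = ((V² + V²) + (11 + V))/V = (2*V² + (11 + V))/V = (11 + V + 2*V²)/V)
(-54 + j(-9))² = (-54 + (1 + 2*(-9) + 11/(-9)))² = (-54 + (1 - 18 + 11*(-⅑)))² = (-54 + (1 - 18 - 11/9))² = (-54 - 164/9)² = (-650/9)² = 422500/81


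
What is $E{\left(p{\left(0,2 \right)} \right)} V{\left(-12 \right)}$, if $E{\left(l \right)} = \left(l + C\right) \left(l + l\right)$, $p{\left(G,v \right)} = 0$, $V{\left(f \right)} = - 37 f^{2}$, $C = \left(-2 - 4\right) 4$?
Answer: $0$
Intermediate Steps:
$C = -24$ ($C = \left(-6\right) 4 = -24$)
$V{\left(f \right)} = - 37 f^{2}$
$E{\left(l \right)} = 2 l \left(-24 + l\right)$ ($E{\left(l \right)} = \left(l - 24\right) \left(l + l\right) = \left(-24 + l\right) 2 l = 2 l \left(-24 + l\right)$)
$E{\left(p{\left(0,2 \right)} \right)} V{\left(-12 \right)} = 2 \cdot 0 \left(-24 + 0\right) \left(- 37 \left(-12\right)^{2}\right) = 2 \cdot 0 \left(-24\right) \left(\left(-37\right) 144\right) = 0 \left(-5328\right) = 0$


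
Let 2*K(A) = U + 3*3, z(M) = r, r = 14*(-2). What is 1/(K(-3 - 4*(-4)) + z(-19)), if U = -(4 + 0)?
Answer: -2/51 ≈ -0.039216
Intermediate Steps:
r = -28
U = -4 (U = -1*4 = -4)
z(M) = -28
K(A) = 5/2 (K(A) = (-4 + 3*3)/2 = (-4 + 9)/2 = (1/2)*5 = 5/2)
1/(K(-3 - 4*(-4)) + z(-19)) = 1/(5/2 - 28) = 1/(-51/2) = -2/51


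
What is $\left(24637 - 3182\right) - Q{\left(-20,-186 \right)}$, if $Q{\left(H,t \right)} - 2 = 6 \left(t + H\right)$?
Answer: $22689$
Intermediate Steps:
$Q{\left(H,t \right)} = 2 + 6 H + 6 t$ ($Q{\left(H,t \right)} = 2 + 6 \left(t + H\right) = 2 + 6 \left(H + t\right) = 2 + \left(6 H + 6 t\right) = 2 + 6 H + 6 t$)
$\left(24637 - 3182\right) - Q{\left(-20,-186 \right)} = \left(24637 - 3182\right) - \left(2 + 6 \left(-20\right) + 6 \left(-186\right)\right) = 21455 - \left(2 - 120 - 1116\right) = 21455 - -1234 = 21455 + 1234 = 22689$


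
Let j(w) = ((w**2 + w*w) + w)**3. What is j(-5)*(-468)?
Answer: -42646500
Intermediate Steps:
j(w) = (w + 2*w**2)**3 (j(w) = ((w**2 + w**2) + w)**3 = (2*w**2 + w)**3 = (w + 2*w**2)**3)
j(-5)*(-468) = ((-5)**3*(1 + 2*(-5))**3)*(-468) = -125*(1 - 10)**3*(-468) = -125*(-9)**3*(-468) = -125*(-729)*(-468) = 91125*(-468) = -42646500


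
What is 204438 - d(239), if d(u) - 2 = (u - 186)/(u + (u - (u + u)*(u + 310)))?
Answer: 53550783637/261944 ≈ 2.0444e+5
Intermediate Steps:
d(u) = 2 + (-186 + u)/(2*u - 2*u*(310 + u)) (d(u) = 2 + (u - 186)/(u + (u - (u + u)*(u + 310))) = 2 + (-186 + u)/(u + (u - 2*u*(310 + u))) = 2 + (-186 + u)/(2*u - 2*u*(310 + u)))
204438 - d(239) = 204438 - (186 + 4*239² + 1235*239)/(2*239*(309 + 239)) = 204438 - (186 + 4*57121 + 295165)/(2*239*548) = 204438 - (186 + 228484 + 295165)/(2*239*548) = 204438 - 523835/(2*239*548) = 204438 - 1*523835/261944 = 204438 - 523835/261944 = 53550783637/261944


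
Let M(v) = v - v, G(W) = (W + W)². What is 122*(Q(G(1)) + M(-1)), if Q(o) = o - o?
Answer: 0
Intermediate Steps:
G(W) = 4*W² (G(W) = (2*W)² = 4*W²)
M(v) = 0
Q(o) = 0
122*(Q(G(1)) + M(-1)) = 122*(0 + 0) = 122*0 = 0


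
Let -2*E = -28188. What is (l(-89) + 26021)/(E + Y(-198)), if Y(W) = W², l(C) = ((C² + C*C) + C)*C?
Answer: -687998/26649 ≈ -25.817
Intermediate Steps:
E = 14094 (E = -½*(-28188) = 14094)
l(C) = C*(C + 2*C²) (l(C) = ((C² + C²) + C)*C = (2*C² + C)*C = (C + 2*C²)*C = C*(C + 2*C²))
(l(-89) + 26021)/(E + Y(-198)) = ((-89)²*(1 + 2*(-89)) + 26021)/(14094 + (-198)²) = (7921*(1 - 178) + 26021)/(14094 + 39204) = (7921*(-177) + 26021)/53298 = (-1402017 + 26021)*(1/53298) = -1375996*1/53298 = -687998/26649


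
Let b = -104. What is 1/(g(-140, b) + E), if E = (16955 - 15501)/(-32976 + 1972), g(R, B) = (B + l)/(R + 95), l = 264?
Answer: -139518/502607 ≈ -0.27759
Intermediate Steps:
g(R, B) = (264 + B)/(95 + R) (g(R, B) = (B + 264)/(R + 95) = (264 + B)/(95 + R))
E = -727/15502 (E = 1454/(-31004) = 1454*(-1/31004) = -727/15502 ≈ -0.046897)
1/(g(-140, b) + E) = 1/((264 - 104)/(95 - 140) - 727/15502) = 1/(160/(-45) - 727/15502) = 1/(-1/45*160 - 727/15502) = 1/(-32/9 - 727/15502) = 1/(-502607/139518) = -139518/502607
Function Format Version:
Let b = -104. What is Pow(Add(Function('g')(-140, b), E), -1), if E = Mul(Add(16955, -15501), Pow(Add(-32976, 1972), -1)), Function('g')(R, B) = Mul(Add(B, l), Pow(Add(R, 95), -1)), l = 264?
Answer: Rational(-139518, 502607) ≈ -0.27759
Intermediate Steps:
Function('g')(R, B) = Mul(Pow(Add(95, R), -1), Add(264, B)) (Function('g')(R, B) = Mul(Add(B, 264), Pow(Add(R, 95), -1)) = Mul(Add(264, B), Pow(Add(95, R), -1)) = Mul(Pow(Add(95, R), -1), Add(264, B)))
E = Rational(-727, 15502) (E = Mul(1454, Pow(-31004, -1)) = Mul(1454, Rational(-1, 31004)) = Rational(-727, 15502) ≈ -0.046897)
Pow(Add(Function('g')(-140, b), E), -1) = Pow(Add(Mul(Pow(Add(95, -140), -1), Add(264, -104)), Rational(-727, 15502)), -1) = Pow(Add(Mul(Pow(-45, -1), 160), Rational(-727, 15502)), -1) = Pow(Add(Mul(Rational(-1, 45), 160), Rational(-727, 15502)), -1) = Pow(Add(Rational(-32, 9), Rational(-727, 15502)), -1) = Pow(Rational(-502607, 139518), -1) = Rational(-139518, 502607)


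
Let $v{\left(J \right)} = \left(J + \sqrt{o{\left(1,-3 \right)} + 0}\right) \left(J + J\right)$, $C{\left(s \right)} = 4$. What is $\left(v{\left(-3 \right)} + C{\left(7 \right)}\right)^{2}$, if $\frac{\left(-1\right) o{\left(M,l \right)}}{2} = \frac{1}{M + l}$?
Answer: $256$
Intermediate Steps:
$o{\left(M,l \right)} = - \frac{2}{M + l}$
$v{\left(J \right)} = 2 J \left(1 + J\right)$ ($v{\left(J \right)} = \left(J + \sqrt{- \frac{2}{1 - 3} + 0}\right) \left(J + J\right) = \left(J + \sqrt{- \frac{2}{-2} + 0}\right) 2 J = \left(J + \sqrt{\left(-2\right) \left(- \frac{1}{2}\right) + 0}\right) 2 J = \left(J + \sqrt{1 + 0}\right) 2 J = \left(J + \sqrt{1}\right) 2 J = \left(J + 1\right) 2 J = \left(1 + J\right) 2 J = 2 J \left(1 + J\right)$)
$\left(v{\left(-3 \right)} + C{\left(7 \right)}\right)^{2} = \left(2 \left(-3\right) \left(1 - 3\right) + 4\right)^{2} = \left(2 \left(-3\right) \left(-2\right) + 4\right)^{2} = \left(12 + 4\right)^{2} = 16^{2} = 256$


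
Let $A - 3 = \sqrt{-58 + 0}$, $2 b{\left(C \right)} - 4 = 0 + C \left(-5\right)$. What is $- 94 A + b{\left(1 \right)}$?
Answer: $- \frac{565}{2} - 94 i \sqrt{58} \approx -282.5 - 715.88 i$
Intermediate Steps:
$b{\left(C \right)} = 2 - \frac{5 C}{2}$ ($b{\left(C \right)} = 2 + \frac{0 + C \left(-5\right)}{2} = 2 + \frac{0 - 5 C}{2} = 2 + \frac{\left(-5\right) C}{2} = 2 - \frac{5 C}{2}$)
$A = 3 + i \sqrt{58}$ ($A = 3 + \sqrt{-58 + 0} = 3 + \sqrt{-58} = 3 + i \sqrt{58} \approx 3.0 + 7.6158 i$)
$- 94 A + b{\left(1 \right)} = - 94 \left(3 + i \sqrt{58}\right) + \left(2 - \frac{5}{2}\right) = \left(-282 - 94 i \sqrt{58}\right) + \left(2 - \frac{5}{2}\right) = \left(-282 - 94 i \sqrt{58}\right) - \frac{1}{2} = - \frac{565}{2} - 94 i \sqrt{58}$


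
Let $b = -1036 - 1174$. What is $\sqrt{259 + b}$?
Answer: $i \sqrt{1951} \approx 44.17 i$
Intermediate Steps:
$b = -2210$ ($b = -1036 - 1174 = -2210$)
$\sqrt{259 + b} = \sqrt{259 - 2210} = \sqrt{-1951} = i \sqrt{1951}$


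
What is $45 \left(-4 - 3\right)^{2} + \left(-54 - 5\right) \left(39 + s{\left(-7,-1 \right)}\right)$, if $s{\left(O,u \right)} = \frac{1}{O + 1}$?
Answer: $- \frac{517}{6} \approx -86.167$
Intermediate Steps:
$s{\left(O,u \right)} = \frac{1}{1 + O}$
$45 \left(-4 - 3\right)^{2} + \left(-54 - 5\right) \left(39 + s{\left(-7,-1 \right)}\right) = 45 \left(-4 - 3\right)^{2} + \left(-54 - 5\right) \left(39 + \frac{1}{1 - 7}\right) = 45 \left(-7\right)^{2} - 59 \left(39 + \frac{1}{-6}\right) = 45 \cdot 49 - 59 \left(39 - \frac{1}{6}\right) = 2205 - \frac{13747}{6} = - \frac{517}{6}$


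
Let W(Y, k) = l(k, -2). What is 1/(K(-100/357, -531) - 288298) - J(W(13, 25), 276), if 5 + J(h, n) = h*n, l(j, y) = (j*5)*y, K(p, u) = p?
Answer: 7102166146073/102922486 ≈ 69005.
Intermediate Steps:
l(j, y) = 5*j*y (l(j, y) = (5*j)*y = 5*j*y)
W(Y, k) = -10*k (W(Y, k) = 5*k*(-2) = -10*k)
J(h, n) = -5 + h*n
1/(K(-100/357, -531) - 288298) - J(W(13, 25), 276) = 1/(-100/357 - 288298) - (-5 - 10*25*276) = 1/(-100*1/357 - 288298) - (-5 - 250*276) = 1/(-100/357 - 288298) - (-5 - 69000) = 1/(-102922486/357) - 1*(-69005) = -357/102922486 + 69005 = 7102166146073/102922486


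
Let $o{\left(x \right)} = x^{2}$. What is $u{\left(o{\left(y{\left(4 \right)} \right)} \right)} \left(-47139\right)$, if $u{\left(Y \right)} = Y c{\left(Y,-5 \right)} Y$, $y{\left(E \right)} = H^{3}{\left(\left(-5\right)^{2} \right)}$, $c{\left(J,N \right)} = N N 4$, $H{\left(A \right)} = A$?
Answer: $-280970335006713867187500$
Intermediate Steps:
$c{\left(J,N \right)} = 4 N^{2}$ ($c{\left(J,N \right)} = N^{2} \cdot 4 = 4 N^{2}$)
$y{\left(E \right)} = 15625$ ($y{\left(E \right)} = \left(\left(-5\right)^{2}\right)^{3} = 25^{3} = 15625$)
$u{\left(Y \right)} = 100 Y^{2}$ ($u{\left(Y \right)} = Y 4 \left(-5\right)^{2} Y = Y 4 \cdot 25 Y = Y 100 Y = 100 Y Y = 100 Y^{2}$)
$u{\left(o{\left(y{\left(4 \right)} \right)} \right)} \left(-47139\right) = 100 \left(15625^{2}\right)^{2} \left(-47139\right) = 100 \cdot 244140625^{2} \left(-47139\right) = 100 \cdot 59604644775390625 \left(-47139\right) = 5960464477539062500 \left(-47139\right) = -280970335006713867187500$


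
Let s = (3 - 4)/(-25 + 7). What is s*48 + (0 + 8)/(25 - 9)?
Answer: 19/6 ≈ 3.1667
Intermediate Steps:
s = 1/18 (s = -1/(-18) = -1*(-1/18) = 1/18 ≈ 0.055556)
s*48 + (0 + 8)/(25 - 9) = (1/18)*48 + (0 + 8)/(25 - 9) = 8/3 + 8/16 = 8/3 + 8*(1/16) = 8/3 + 1/2 = 19/6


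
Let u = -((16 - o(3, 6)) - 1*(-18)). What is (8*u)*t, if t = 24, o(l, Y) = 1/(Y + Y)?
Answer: -6512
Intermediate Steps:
o(l, Y) = 1/(2*Y)
u = -407/12 (u = -((16 - 1/(2*6)) - 1*(-18)) = -((16 - 1/(2*6)) + 18) = -((16 - 1*1/12) + 18) = -((16 - 1/12) + 18) = -(191/12 + 18) = -1*407/12 = -407/12 ≈ -33.917)
(8*u)*t = (8*(-407/12))*24 = -814/3*24 = -6512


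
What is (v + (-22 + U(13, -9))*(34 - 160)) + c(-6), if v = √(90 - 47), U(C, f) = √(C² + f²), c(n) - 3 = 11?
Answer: 2786 + √43 - 630*√10 ≈ 800.32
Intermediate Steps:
c(n) = 14 (c(n) = 3 + 11 = 14)
v = √43 ≈ 6.5574
(v + (-22 + U(13, -9))*(34 - 160)) + c(-6) = (√43 + (-22 + √(13² + (-9)²))*(34 - 160)) + 14 = (√43 + (-22 + √(169 + 81))*(-126)) + 14 = (√43 + (-22 + √250)*(-126)) + 14 = (√43 + (-22 + 5*√10)*(-126)) + 14 = (√43 + (2772 - 630*√10)) + 14 = (2772 + √43 - 630*√10) + 14 = 2786 + √43 - 630*√10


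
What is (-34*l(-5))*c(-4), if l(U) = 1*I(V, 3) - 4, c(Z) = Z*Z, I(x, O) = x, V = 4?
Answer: 0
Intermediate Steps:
c(Z) = Z**2
l(U) = 0 (l(U) = 1*4 - 4 = 4 - 4 = 0)
(-34*l(-5))*c(-4) = -34*0*(-4)**2 = 0*16 = 0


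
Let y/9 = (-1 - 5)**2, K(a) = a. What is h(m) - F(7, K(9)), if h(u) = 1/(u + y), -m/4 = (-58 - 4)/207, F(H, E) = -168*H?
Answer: 79163823/67316 ≈ 1176.0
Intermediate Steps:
y = 324 (y = 9*(-1 - 5)**2 = 9*(-6)**2 = 9*36 = 324)
m = 248/207 (m = -4*(-58 - 4)/207 = -(-248)/207 = -4*(-62/207) = 248/207 ≈ 1.1981)
h(u) = 1/(324 + u) (h(u) = 1/(u + 324) = 1/(324 + u))
h(m) - F(7, K(9)) = 1/(324 + 248/207) - (-168)*7 = 1/(67316/207) - 1*(-1176) = 207/67316 + 1176 = 79163823/67316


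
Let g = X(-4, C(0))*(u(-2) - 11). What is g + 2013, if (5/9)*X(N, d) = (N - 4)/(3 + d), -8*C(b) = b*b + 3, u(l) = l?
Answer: 72951/35 ≈ 2084.3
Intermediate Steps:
C(b) = -3/8 - b²/8 (C(b) = -(b*b + 3)/8 = -(b² + 3)/8 = -(3 + b²)/8 = -3/8 - b²/8)
X(N, d) = 9*(-4 + N)/(5*(3 + d)) (X(N, d) = 9*((N - 4)/(3 + d))/5 = 9*((-4 + N)/(3 + d))/5 = 9*(-4 + N)/(5*(3 + d)))
g = 2496/35 (g = (9*(-4 - 4)/(5*(3 + (-3/8 - ⅛*0²))))*(-2 - 11) = ((9/5)*(-8)/(3 + (-3/8 - ⅛*0)))*(-13) = ((9/5)*(-8)/(3 + (-3/8 + 0)))*(-13) = ((9/5)*(-8)/(3 - 3/8))*(-13) = ((9/5)*(-8)/(21/8))*(-13) = ((9/5)*(8/21)*(-8))*(-13) = -192/35*(-13) = 2496/35 ≈ 71.314)
g + 2013 = 2496/35 + 2013 = 72951/35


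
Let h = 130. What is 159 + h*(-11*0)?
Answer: 159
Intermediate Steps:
159 + h*(-11*0) = 159 + 130*(-11*0) = 159 + 130*0 = 159 + 0 = 159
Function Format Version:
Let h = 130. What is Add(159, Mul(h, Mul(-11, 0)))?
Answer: 159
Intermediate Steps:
Add(159, Mul(h, Mul(-11, 0))) = Add(159, Mul(130, Mul(-11, 0))) = Add(159, Mul(130, 0)) = Add(159, 0) = 159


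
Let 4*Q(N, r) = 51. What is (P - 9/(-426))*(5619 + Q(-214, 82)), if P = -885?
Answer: -2830900509/568 ≈ -4.9840e+6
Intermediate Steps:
Q(N, r) = 51/4 (Q(N, r) = (¼)*51 = 51/4)
(P - 9/(-426))*(5619 + Q(-214, 82)) = (-885 - 9/(-426))*(5619 + 51/4) = (-885 - 9*(-1/426))*(22527/4) = (-885 + 3/142)*(22527/4) = -125667/142*22527/4 = -2830900509/568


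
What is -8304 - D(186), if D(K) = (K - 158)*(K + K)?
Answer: -18720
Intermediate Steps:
D(K) = 2*K*(-158 + K) (D(K) = (-158 + K)*(2*K) = 2*K*(-158 + K))
-8304 - D(186) = -8304 - 2*186*(-158 + 186) = -8304 - 2*186*28 = -8304 - 1*10416 = -8304 - 10416 = -18720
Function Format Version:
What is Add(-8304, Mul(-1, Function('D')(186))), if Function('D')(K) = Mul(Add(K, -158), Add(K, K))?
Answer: -18720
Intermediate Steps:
Function('D')(K) = Mul(2, K, Add(-158, K)) (Function('D')(K) = Mul(Add(-158, K), Mul(2, K)) = Mul(2, K, Add(-158, K)))
Add(-8304, Mul(-1, Function('D')(186))) = Add(-8304, Mul(-1, Mul(2, 186, Add(-158, 186)))) = Add(-8304, Mul(-1, Mul(2, 186, 28))) = Add(-8304, Mul(-1, 10416)) = Add(-8304, -10416) = -18720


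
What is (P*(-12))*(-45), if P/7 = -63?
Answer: -238140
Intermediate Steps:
P = -441 (P = 7*(-63) = -441)
(P*(-12))*(-45) = -441*(-12)*(-45) = 5292*(-45) = -238140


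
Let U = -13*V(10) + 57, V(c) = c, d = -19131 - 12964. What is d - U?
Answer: -32022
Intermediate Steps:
d = -32095
U = -73 (U = -13*10 + 57 = -130 + 57 = -73)
d - U = -32095 - 1*(-73) = -32095 + 73 = -32022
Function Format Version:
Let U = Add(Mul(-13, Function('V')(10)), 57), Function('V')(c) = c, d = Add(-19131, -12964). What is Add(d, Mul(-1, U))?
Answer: -32022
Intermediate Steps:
d = -32095
U = -73 (U = Add(Mul(-13, 10), 57) = Add(-130, 57) = -73)
Add(d, Mul(-1, U)) = Add(-32095, Mul(-1, -73)) = Add(-32095, 73) = -32022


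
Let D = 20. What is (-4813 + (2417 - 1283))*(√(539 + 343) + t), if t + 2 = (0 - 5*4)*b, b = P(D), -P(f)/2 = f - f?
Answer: 7358 - 77259*√2 ≈ -1.0190e+5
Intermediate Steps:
P(f) = 0 (P(f) = -2*(f - f) = -2*0 = 0)
b = 0
t = -2 (t = -2 + (0 - 5*4)*0 = -2 + (0 - 20)*0 = -2 - 20*0 = -2 + 0 = -2)
(-4813 + (2417 - 1283))*(√(539 + 343) + t) = (-4813 + (2417 - 1283))*(√(539 + 343) - 2) = (-4813 + 1134)*(√882 - 2) = -3679*(21*√2 - 2) = -3679*(-2 + 21*√2) = 7358 - 77259*√2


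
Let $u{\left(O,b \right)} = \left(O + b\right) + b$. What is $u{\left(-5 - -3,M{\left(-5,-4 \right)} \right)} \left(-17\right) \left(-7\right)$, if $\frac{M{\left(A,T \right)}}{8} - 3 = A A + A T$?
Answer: $91154$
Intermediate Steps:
$M{\left(A,T \right)} = 24 + 8 A^{2} + 8 A T$ ($M{\left(A,T \right)} = 24 + 8 \left(A A + A T\right) = 24 + 8 \left(A^{2} + A T\right) = 24 + \left(8 A^{2} + 8 A T\right) = 24 + 8 A^{2} + 8 A T$)
$u{\left(O,b \right)} = O + 2 b$
$u{\left(-5 - -3,M{\left(-5,-4 \right)} \right)} \left(-17\right) \left(-7\right) = \left(\left(-5 - -3\right) + 2 \left(24 + 8 \left(-5\right)^{2} + 8 \left(-5\right) \left(-4\right)\right)\right) \left(-17\right) \left(-7\right) = \left(\left(-5 + 3\right) + 2 \left(24 + 8 \cdot 25 + 160\right)\right) \left(-17\right) \left(-7\right) = \left(-2 + 2 \left(24 + 200 + 160\right)\right) \left(-17\right) \left(-7\right) = \left(-2 + 2 \cdot 384\right) \left(-17\right) \left(-7\right) = \left(-2 + 768\right) \left(-17\right) \left(-7\right) = 766 \left(-17\right) \left(-7\right) = \left(-13022\right) \left(-7\right) = 91154$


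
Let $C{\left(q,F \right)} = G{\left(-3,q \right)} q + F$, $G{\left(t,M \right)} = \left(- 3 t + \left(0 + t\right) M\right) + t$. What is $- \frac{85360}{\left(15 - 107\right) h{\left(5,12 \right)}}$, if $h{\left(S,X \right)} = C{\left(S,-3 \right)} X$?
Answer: $- \frac{5335}{3312} \approx -1.6108$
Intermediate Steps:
$G{\left(t,M \right)} = - 2 t + M t$ ($G{\left(t,M \right)} = \left(- 3 t + t M\right) + t = \left(- 3 t + M t\right) + t = - 2 t + M t$)
$C{\left(q,F \right)} = F + q \left(6 - 3 q\right)$ ($C{\left(q,F \right)} = - 3 \left(-2 + q\right) q + F = \left(6 - 3 q\right) q + F = q \left(6 - 3 q\right) + F = F + q \left(6 - 3 q\right)$)
$h{\left(S,X \right)} = X \left(-3 + 3 S \left(2 - S\right)\right)$ ($h{\left(S,X \right)} = \left(-3 + 3 S \left(2 - S\right)\right) X = X \left(-3 + 3 S \left(2 - S\right)\right)$)
$- \frac{85360}{\left(15 - 107\right) h{\left(5,12 \right)}} = - \frac{85360}{\left(15 - 107\right) 3 \cdot 12 \left(-1 + 5 \left(2 - 5\right)\right)} = - \frac{85360}{\left(-92\right) 3 \cdot 12 \left(-1 + 5 \left(2 - 5\right)\right)} = - \frac{85360}{\left(-92\right) 3 \cdot 12 \left(-1 + 5 \left(-3\right)\right)} = - \frac{85360}{\left(-92\right) 3 \cdot 12 \left(-1 - 15\right)} = - \frac{85360}{\left(-92\right) 3 \cdot 12 \left(-16\right)} = - \frac{85360}{\left(-92\right) \left(-576\right)} = - \frac{85360}{52992} = \left(-85360\right) \frac{1}{52992} = - \frac{5335}{3312}$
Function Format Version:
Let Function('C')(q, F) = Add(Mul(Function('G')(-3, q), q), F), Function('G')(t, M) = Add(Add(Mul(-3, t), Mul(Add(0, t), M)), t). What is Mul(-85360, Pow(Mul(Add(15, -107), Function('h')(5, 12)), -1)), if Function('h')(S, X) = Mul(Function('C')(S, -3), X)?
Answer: Rational(-5335, 3312) ≈ -1.6108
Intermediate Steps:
Function('G')(t, M) = Add(Mul(-2, t), Mul(M, t)) (Function('G')(t, M) = Add(Add(Mul(-3, t), Mul(t, M)), t) = Add(Add(Mul(-3, t), Mul(M, t)), t) = Add(Mul(-2, t), Mul(M, t)))
Function('C')(q, F) = Add(F, Mul(q, Add(6, Mul(-3, q)))) (Function('C')(q, F) = Add(Mul(Mul(-3, Add(-2, q)), q), F) = Add(Mul(Add(6, Mul(-3, q)), q), F) = Add(Mul(q, Add(6, Mul(-3, q))), F) = Add(F, Mul(q, Add(6, Mul(-3, q)))))
Function('h')(S, X) = Mul(X, Add(-3, Mul(3, S, Add(2, Mul(-1, S))))) (Function('h')(S, X) = Mul(Add(-3, Mul(3, S, Add(2, Mul(-1, S)))), X) = Mul(X, Add(-3, Mul(3, S, Add(2, Mul(-1, S))))))
Mul(-85360, Pow(Mul(Add(15, -107), Function('h')(5, 12)), -1)) = Mul(-85360, Pow(Mul(Add(15, -107), Mul(3, 12, Add(-1, Mul(5, Add(2, Mul(-1, 5)))))), -1)) = Mul(-85360, Pow(Mul(-92, Mul(3, 12, Add(-1, Mul(5, Add(2, -5))))), -1)) = Mul(-85360, Pow(Mul(-92, Mul(3, 12, Add(-1, Mul(5, -3)))), -1)) = Mul(-85360, Pow(Mul(-92, Mul(3, 12, Add(-1, -15))), -1)) = Mul(-85360, Pow(Mul(-92, Mul(3, 12, -16)), -1)) = Mul(-85360, Pow(Mul(-92, -576), -1)) = Mul(-85360, Pow(52992, -1)) = Mul(-85360, Rational(1, 52992)) = Rational(-5335, 3312)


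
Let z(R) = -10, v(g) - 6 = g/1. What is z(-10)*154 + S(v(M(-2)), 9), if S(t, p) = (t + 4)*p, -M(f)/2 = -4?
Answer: -1378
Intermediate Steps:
M(f) = 8 (M(f) = -2*(-4) = 8)
v(g) = 6 + g (v(g) = 6 + g/1 = 6 + g*1 = 6 + g)
S(t, p) = p*(4 + t) (S(t, p) = (4 + t)*p = p*(4 + t))
z(-10)*154 + S(v(M(-2)), 9) = -10*154 + 9*(4 + (6 + 8)) = -1540 + 9*(4 + 14) = -1540 + 9*18 = -1540 + 162 = -1378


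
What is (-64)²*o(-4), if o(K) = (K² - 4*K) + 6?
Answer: 155648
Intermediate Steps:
o(K) = 6 + K² - 4*K
(-64)²*o(-4) = (-64)²*(6 + (-4)² - 4*(-4)) = 4096*(6 + 16 + 16) = 4096*38 = 155648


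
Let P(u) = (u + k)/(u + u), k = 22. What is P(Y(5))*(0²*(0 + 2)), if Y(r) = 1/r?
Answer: 0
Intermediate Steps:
P(u) = (22 + u)/(2*u) (P(u) = (u + 22)/(u + u) = (22 + u)/((2*u)) = (22 + u)*(1/(2*u)) = (22 + u)/(2*u))
P(Y(5))*(0²*(0 + 2)) = ((22 + 1/5)/(2*(1/5)))*(0²*(0 + 2)) = ((22 + ⅕)/(2*(⅕)))*(0*2) = ((½)*5*(111/5))*0 = (111/2)*0 = 0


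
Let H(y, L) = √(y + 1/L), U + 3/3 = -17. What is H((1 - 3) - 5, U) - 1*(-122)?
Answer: 122 + I*√254/6 ≈ 122.0 + 2.6562*I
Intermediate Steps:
U = -18 (U = -1 - 17 = -18)
H((1 - 3) - 5, U) - 1*(-122) = √(((1 - 3) - 5) + 1/(-18)) - 1*(-122) = √((-2 - 5) - 1/18) + 122 = √(-7 - 1/18) + 122 = √(-127/18) + 122 = I*√254/6 + 122 = 122 + I*√254/6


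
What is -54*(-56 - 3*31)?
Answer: 8046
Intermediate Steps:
-54*(-56 - 3*31) = -54*(-56 - 93) = -54*(-149) = 8046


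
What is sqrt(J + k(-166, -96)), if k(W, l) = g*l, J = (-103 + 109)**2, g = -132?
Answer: 6*sqrt(353) ≈ 112.73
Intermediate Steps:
J = 36 (J = 6**2 = 36)
k(W, l) = -132*l
sqrt(J + k(-166, -96)) = sqrt(36 - 132*(-96)) = sqrt(36 + 12672) = sqrt(12708) = 6*sqrt(353)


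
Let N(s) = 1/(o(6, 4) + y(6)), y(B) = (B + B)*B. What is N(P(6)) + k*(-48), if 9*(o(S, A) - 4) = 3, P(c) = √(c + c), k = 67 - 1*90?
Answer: 252819/229 ≈ 1104.0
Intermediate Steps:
y(B) = 2*B² (y(B) = (2*B)*B = 2*B²)
k = -23 (k = 67 - 90 = -23)
P(c) = √2*√c (P(c) = √(2*c) = √2*√c)
o(S, A) = 13/3 (o(S, A) = 4 + (⅑)*3 = 4 + ⅓ = 13/3)
N(s) = 3/229 (N(s) = 1/(13/3 + 2*6²) = 1/(13/3 + 2*36) = 1/(13/3 + 72) = 1/(229/3) = 3/229)
N(P(6)) + k*(-48) = 3/229 - 23*(-48) = 3/229 + 1104 = 252819/229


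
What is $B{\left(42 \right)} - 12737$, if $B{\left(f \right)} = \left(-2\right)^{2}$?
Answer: $-12733$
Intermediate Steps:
$B{\left(f \right)} = 4$
$B{\left(42 \right)} - 12737 = 4 - 12737 = -12733$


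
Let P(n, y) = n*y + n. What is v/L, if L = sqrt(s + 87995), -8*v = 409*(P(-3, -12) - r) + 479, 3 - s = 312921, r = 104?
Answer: -3570*I*sqrt(224923)/224923 ≈ -7.5275*I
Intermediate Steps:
s = -312918 (s = 3 - 1*312921 = 3 - 312921 = -312918)
P(n, y) = n + n*y
v = 3570 (v = -(409*(-3*(1 - 12) - 1*104) + 479)/8 = -(409*(-3*(-11) - 104) + 479)/8 = -(409*(33 - 104) + 479)/8 = -(409*(-71) + 479)/8 = -(-29039 + 479)/8 = -1/8*(-28560) = 3570)
L = I*sqrt(224923) (L = sqrt(-312918 + 87995) = sqrt(-224923) = I*sqrt(224923) ≈ 474.26*I)
v/L = 3570/((I*sqrt(224923))) = 3570*(-I*sqrt(224923)/224923) = -3570*I*sqrt(224923)/224923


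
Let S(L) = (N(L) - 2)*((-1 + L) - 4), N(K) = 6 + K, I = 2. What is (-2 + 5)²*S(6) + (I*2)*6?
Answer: 114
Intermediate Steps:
S(L) = (-5 + L)*(4 + L) (S(L) = ((6 + L) - 2)*((-1 + L) - 4) = (4 + L)*(-5 + L) = (-5 + L)*(4 + L))
(-2 + 5)²*S(6) + (I*2)*6 = (-2 + 5)²*(-20 + 6² - 1*6) + (2*2)*6 = 3²*(-20 + 36 - 6) + 4*6 = 9*10 + 24 = 90 + 24 = 114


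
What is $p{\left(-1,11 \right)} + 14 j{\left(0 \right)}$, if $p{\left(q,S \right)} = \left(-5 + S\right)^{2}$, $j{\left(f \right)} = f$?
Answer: $36$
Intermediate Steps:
$p{\left(-1,11 \right)} + 14 j{\left(0 \right)} = \left(-5 + 11\right)^{2} + 14 \cdot 0 = 6^{2} + 0 = 36 + 0 = 36$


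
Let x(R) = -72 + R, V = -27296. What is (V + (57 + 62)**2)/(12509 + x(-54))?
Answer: -13135/12383 ≈ -1.0607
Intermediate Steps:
(V + (57 + 62)**2)/(12509 + x(-54)) = (-27296 + (57 + 62)**2)/(12509 + (-72 - 54)) = (-27296 + 119**2)/(12509 - 126) = (-27296 + 14161)/12383 = -13135*1/12383 = -13135/12383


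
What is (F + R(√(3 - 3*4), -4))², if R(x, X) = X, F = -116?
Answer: 14400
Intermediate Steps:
(F + R(√(3 - 3*4), -4))² = (-116 - 4)² = (-120)² = 14400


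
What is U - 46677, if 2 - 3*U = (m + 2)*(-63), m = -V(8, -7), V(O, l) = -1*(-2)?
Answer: -140029/3 ≈ -46676.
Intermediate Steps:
V(O, l) = 2
m = -2 (m = -1*2 = -2)
U = ⅔ (U = ⅔ - (-2 + 2)*(-63)/3 = ⅔ - 0*(-63) = ⅔ - ⅓*0 = ⅔ + 0 = ⅔ ≈ 0.66667)
U - 46677 = ⅔ - 46677 = -140029/3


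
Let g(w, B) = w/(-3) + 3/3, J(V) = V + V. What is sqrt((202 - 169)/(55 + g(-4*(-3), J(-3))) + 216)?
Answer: sqrt(146445)/26 ≈ 14.719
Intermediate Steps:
J(V) = 2*V
g(w, B) = 1 - w/3 (g(w, B) = w*(-1/3) + 3*(1/3) = -w/3 + 1 = 1 - w/3)
sqrt((202 - 169)/(55 + g(-4*(-3), J(-3))) + 216) = sqrt((202 - 169)/(55 + (1 - (-4)*(-3)/3)) + 216) = sqrt(33/(55 + (1 - 1/3*12)) + 216) = sqrt(33/(55 + (1 - 4)) + 216) = sqrt(33/(55 - 3) + 216) = sqrt(33/52 + 216) = sqrt(11265/52) = sqrt(146445)/26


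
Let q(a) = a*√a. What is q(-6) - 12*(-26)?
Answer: 312 - 6*I*√6 ≈ 312.0 - 14.697*I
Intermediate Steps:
q(a) = a^(3/2)
q(-6) - 12*(-26) = (-6)^(3/2) - 12*(-26) = -6*I*√6 + 312 = 312 - 6*I*√6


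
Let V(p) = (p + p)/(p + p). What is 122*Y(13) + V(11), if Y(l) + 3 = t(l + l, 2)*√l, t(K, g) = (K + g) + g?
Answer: -365 + 3660*√13 ≈ 12831.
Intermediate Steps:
t(K, g) = K + 2*g
V(p) = 1 (V(p) = (2*p)/((2*p)) = (2*p)*(1/(2*p)) = 1)
Y(l) = -3 + √l*(4 + 2*l) (Y(l) = -3 + ((l + l) + 2*2)*√l = -3 + (2*l + 4)*√l = -3 + (4 + 2*l)*√l = -3 + √l*(4 + 2*l))
122*Y(13) + V(11) = 122*(-3 + 2*√13*(2 + 13)) + 1 = 122*(-3 + 2*√13*15) + 1 = 122*(-3 + 30*√13) + 1 = (-366 + 3660*√13) + 1 = -365 + 3660*√13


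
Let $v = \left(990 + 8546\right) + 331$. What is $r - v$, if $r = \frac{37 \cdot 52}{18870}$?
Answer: $- \frac{2516059}{255} \approx -9866.9$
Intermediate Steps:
$v = 9867$ ($v = 9536 + 331 = 9867$)
$r = \frac{26}{255}$ ($r = 1924 \cdot \frac{1}{18870} = \frac{26}{255} \approx 0.10196$)
$r - v = \frac{26}{255} - 9867 = - \frac{2516059}{255}$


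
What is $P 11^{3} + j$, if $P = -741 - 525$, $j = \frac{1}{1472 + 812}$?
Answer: $- \frac{3848645063}{2284} \approx -1.685 \cdot 10^{6}$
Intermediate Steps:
$j = \frac{1}{2284} \approx 0.00043783$
$P = -1266$ ($P = -741 - 525 = -1266$)
$P 11^{3} + j = - 1266 \cdot 11^{3} + \frac{1}{2284} = \left(-1266\right) 1331 + \frac{1}{2284} = -1685046 + \frac{1}{2284} = - \frac{3848645063}{2284}$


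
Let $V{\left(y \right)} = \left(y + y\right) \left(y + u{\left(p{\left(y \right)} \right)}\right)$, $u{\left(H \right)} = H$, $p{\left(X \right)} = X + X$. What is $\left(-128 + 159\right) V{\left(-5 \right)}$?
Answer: $4650$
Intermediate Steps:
$p{\left(X \right)} = 2 X$
$V{\left(y \right)} = 6 y^{2}$ ($V{\left(y \right)} = \left(y + y\right) \left(y + 2 y\right) = 2 y 3 y = 6 y^{2}$)
$\left(-128 + 159\right) V{\left(-5 \right)} = \left(-128 + 159\right) 6 \left(-5\right)^{2} = 31 \cdot 6 \cdot 25 = 31 \cdot 150 = 4650$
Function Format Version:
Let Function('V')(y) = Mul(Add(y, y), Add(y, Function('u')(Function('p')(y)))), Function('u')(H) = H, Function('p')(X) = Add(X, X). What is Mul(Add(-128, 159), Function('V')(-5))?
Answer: 4650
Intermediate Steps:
Function('p')(X) = Mul(2, X)
Function('V')(y) = Mul(6, Pow(y, 2)) (Function('V')(y) = Mul(Add(y, y), Add(y, Mul(2, y))) = Mul(Mul(2, y), Mul(3, y)) = Mul(6, Pow(y, 2)))
Mul(Add(-128, 159), Function('V')(-5)) = Mul(Add(-128, 159), Mul(6, Pow(-5, 2))) = Mul(31, Mul(6, 25)) = Mul(31, 150) = 4650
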